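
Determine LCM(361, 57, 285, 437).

124545

361 = 19²; 57 = 3 · 19; 285 = 3 · 5 · 19; 437 = 19 · 23
lcm takes max exponent of each prime: 3 · 5 · 19² · 23 = 124545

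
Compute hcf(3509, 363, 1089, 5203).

121

gcd(3509, 363): 3509 = 9·363 + 242; 363 = 1·242 + 121; 242 = 2·121 + 0 → 121
gcd(121, 1089): 1089 = 9·121 + 0 → 121
gcd(121, 5203): 5203 = 43·121 + 0 → 121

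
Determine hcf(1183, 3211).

1183 = 7 · 13²
3211 = 13² · 19
Common: 13² = 169

169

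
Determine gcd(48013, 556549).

7

Euclid: 556549 = 11·48013 + 28406; 48013 = 1·28406 + 19607; 28406 = 1·19607 + 8799; 19607 = 2·8799 + 2009; 8799 = 4·2009 + 763; 2009 = 2·763 + 483; 763 = 1·483 + 280; 483 = 1·280 + 203; 280 = 1·203 + 77; 203 = 2·77 + 49; 77 = 1·49 + 28; 49 = 1·28 + 21; 28 = 1·21 + 7; 21 = 3·7 + 0. Last nonzero remainder: 7.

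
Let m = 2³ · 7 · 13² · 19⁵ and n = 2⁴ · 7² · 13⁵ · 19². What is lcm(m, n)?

max exponent per prime: 2⁴ · 7² · 13⁵ · 19⁵ = 720776849189488

720776849189488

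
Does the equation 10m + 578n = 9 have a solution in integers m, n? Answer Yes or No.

By Bézout, 10m + 578n = 9 has integer solutions iff gcd(10, 578) | 9.
Euclid: 578 = 57·10 + 8; 10 = 1·8 + 2; 8 = 4·2 + 0. gcd = 2; 9 mod 2 = 1. No.

No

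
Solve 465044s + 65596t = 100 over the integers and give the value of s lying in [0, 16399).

Euclid: 465044 = 7·65596 + 5872; 65596 = 11·5872 + 1004; 5872 = 5·1004 + 852; 1004 = 1·852 + 152; 852 = 5·152 + 92; 152 = 1·92 + 60; 92 = 1·60 + 32; 60 = 1·32 + 28; 32 = 1·28 + 4; 28 = 7·4 + 0 → gcd = 4; 100 = 4·25.
Back-substitution yields 465044·(2156) + 65596·(-15285) = 4, so one solution is s = 2156·25 = 53900, t = -15285·25 = -382125.
Solutions in s differ by 65596/4 = 16399; the one in [0, 16399) is 53900 mod 16399 = 4703.

4703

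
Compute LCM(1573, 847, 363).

lcm(1573, 847) = 1573·847/gcd = 1332331/121 = 11011
lcm(11011, 363) = 11011·363/gcd = 3996993/121 = 33033

33033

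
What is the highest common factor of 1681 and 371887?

1

Euclid: 371887 = 221·1681 + 386; 1681 = 4·386 + 137; 386 = 2·137 + 112; 137 = 1·112 + 25; 112 = 4·25 + 12; 25 = 2·12 + 1; 12 = 12·1 + 0. Last nonzero remainder: 1.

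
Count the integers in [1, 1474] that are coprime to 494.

494 = 2·13·19. Inclusion–exclusion on these primes:
1474 − ⌊1474/2⌋ − ⌊1474/13⌋ − ⌊1474/19⌋ + ⌊1474/26⌋ + ⌊1474/38⌋ + ⌊1474/247⌋ − ⌊1474/494⌋ = 644

644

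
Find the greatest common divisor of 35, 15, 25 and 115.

35 = 5 · 7; 15 = 3 · 5; 25 = 5²; 115 = 5 · 23
gcd takes min exponent of each prime: 5 = 5

5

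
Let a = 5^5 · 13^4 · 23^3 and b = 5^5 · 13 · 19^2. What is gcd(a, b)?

40625

min exponent per shared prime: 5^5 · 13 = 40625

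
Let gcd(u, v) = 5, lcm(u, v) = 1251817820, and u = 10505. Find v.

595820

u·v = gcd·lcm = 5·1251817820 = 6259089100, so v = 6259089100/10505 = 595820.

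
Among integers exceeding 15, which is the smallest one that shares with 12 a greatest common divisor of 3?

21

Multiples of 3 above 15: 3·6, 3·7, … . Need the cofactor coprime to 12/3 = 4.
Checking s = 6, 7, … the first with gcd(s, 4) = 1 is s = 7, giving 21.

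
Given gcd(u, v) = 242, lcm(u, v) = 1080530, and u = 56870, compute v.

4598

Using uv = gcd(u,v)·lcm(u,v) = 242·1080530 = 261488260, we get v = 261488260/56870 = 4598.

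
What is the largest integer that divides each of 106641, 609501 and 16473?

106641 = 3² · 17² · 41; 609501 = 3 · 17² · 19 · 37; 16473 = 3 · 17² · 19
gcd takes min exponent of each prime: 3 · 17² = 867

867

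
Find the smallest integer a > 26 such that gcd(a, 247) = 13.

39

gcd(a, 247) = 13 forces 13 | a; write a = 13s. Then gcd(13s, 13·19) = 13·gcd(s, 19), so need gcd(s, 19) = 1.
13s > 26 gives s ≥ 3. The least s ≥ 3 coprime to 19 is 3, so a = 13·3 = 39.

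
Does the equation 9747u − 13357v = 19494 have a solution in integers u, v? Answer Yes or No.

By Bézout, 9747u − 13357v = 19494 has integer solutions iff gcd(9747, 13357) | 19494.
Euclid: 13357 = 1·9747 + 3610; 9747 = 2·3610 + 2527; 3610 = 1·2527 + 1083; 2527 = 2·1083 + 361; 1083 = 3·361 + 0. gcd = 361; 19494 mod 361 = 0. Yes.

Yes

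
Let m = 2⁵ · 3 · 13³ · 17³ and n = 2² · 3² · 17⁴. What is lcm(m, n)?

max exponent per prime: 2⁵ · 3² · 13³ · 17⁴ = 52846743456

52846743456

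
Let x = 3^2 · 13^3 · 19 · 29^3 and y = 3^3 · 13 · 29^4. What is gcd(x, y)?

2853513

min exponent per shared prime: 3^2 · 13 · 29^3 = 2853513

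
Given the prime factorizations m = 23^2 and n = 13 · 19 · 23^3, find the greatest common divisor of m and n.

min exponent per shared prime: 23^2 = 529

529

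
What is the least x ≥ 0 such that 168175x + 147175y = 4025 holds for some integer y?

gcd(168175, 147175) = 175 (Euclid: 168175 = 1·147175 + 21000; 147175 = 7·21000 + 175; 21000 = 120·175 + 0), and 175 | 4025.
Extended Euclid: 168175·(-7) + 147175·(8) = 175. Scale by 23: x₀ = -161.
General solution x = x₀ + 841t; reducing mod 841 gives x = 680 (and y = -777).

680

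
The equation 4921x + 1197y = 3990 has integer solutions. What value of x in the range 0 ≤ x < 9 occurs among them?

3

Euclid: 4921 = 4·1197 + 133; 1197 = 9·133 + 0 → gcd = 133; 3990 = 133·30.
Back-substitution yields 4921·(1) + 1197·(-4) = 133, so one solution is x = 1·30 = 30, y = -4·30 = -120.
Solutions in x differ by 1197/133 = 9; the one in [0, 9) is 30 mod 9 = 3.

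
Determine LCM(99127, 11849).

99127 = 7³ · 17²; 11849 = 17² · 41
max exponents: 7³ · 17² · 41 = 4064207

4064207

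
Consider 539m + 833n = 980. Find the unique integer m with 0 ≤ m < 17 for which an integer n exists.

8

Euclid: 833 = 1·539 + 294; 539 = 1·294 + 245; 294 = 1·245 + 49; 245 = 5·49 + 0 → gcd = 49; 980 = 49·20.
Back-substitution yields 539·(-3) + 833·(2) = 49, so one solution is m = -3·20 = -60, n = 2·20 = 40.
Solutions in m differ by 833/49 = 17; the one in [0, 17) is -60 mod 17 = 8.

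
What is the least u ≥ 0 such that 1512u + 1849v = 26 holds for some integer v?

gcd(1512, 1849) = 1 (Euclid: 1849 = 1·1512 + 337; 1512 = 4·337 + 164; 337 = 2·164 + 9; 164 = 18·9 + 2; 9 = 4·2 + 1; 2 = 2·1 + 0), and 1 | 26.
Extended Euclid: 1512·(-823) + 1849·(673) = 1. Scale by 26: u₀ = -21398.
General solution u = u₀ + 1849t; reducing mod 1849 gives u = 790 (and v = -646).

790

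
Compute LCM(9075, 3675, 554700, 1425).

lcm(9075, 3675) = 9075·3675/gcd = 33350625/75 = 444675
lcm(444675, 554700) = 444675·554700/gcd = 246661222500/75 = 3288816300
lcm(3288816300, 1425) = 3288816300·1425/gcd = 4686563227500/75 = 62487509700

62487509700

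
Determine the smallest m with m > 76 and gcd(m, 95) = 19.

114

gcd(m, 95) = 19 forces 19 | m; write m = 19s. Then gcd(19s, 19·5) = 19·gcd(s, 5), so need gcd(s, 5) = 1.
19s > 76 gives s ≥ 5. The least s ≥ 5 coprime to 5 is 6, so m = 19·6 = 114.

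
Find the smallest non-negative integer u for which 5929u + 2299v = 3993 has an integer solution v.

3

gcd(5929, 2299) = 121 (Euclid: 5929 = 2·2299 + 1331; 2299 = 1·1331 + 968; 1331 = 1·968 + 363; 968 = 2·363 + 242; 363 = 1·242 + 121; 242 = 2·121 + 0), and 121 | 3993.
Extended Euclid: 5929·(7) + 2299·(-18) = 121. Scale by 33: u₀ = 231.
General solution u = u₀ + 19t; reducing mod 19 gives u = 3 (and v = -6).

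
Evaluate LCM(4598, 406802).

7729238

gcd first: 406802 = 88·4598 + 2178; 4598 = 2·2178 + 242; 2178 = 9·242 + 0 → gcd = 242
lcm = 4598·406802/gcd = 1870475596/242 = 7729238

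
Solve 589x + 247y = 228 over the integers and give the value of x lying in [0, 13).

gcd(589, 247) = 19 (Euclid: 589 = 2·247 + 95; 247 = 2·95 + 57; 95 = 1·57 + 38; 57 = 1·38 + 19; 38 = 2·19 + 0), and 19 | 228.
Extended Euclid: 589·(-5) + 247·(12) = 19. Scale by 12: x₀ = -60.
General solution x = x₀ + 13t; reducing mod 13 gives x = 5 (and y = -11).

5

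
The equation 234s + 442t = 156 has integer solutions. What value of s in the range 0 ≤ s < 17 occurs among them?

12

Reduce mod 442: 234s ≡ 156 (mod 442). With g = gcd(234, 442) = 26 dividing 156, divide through: 9s ≡ 6 (mod 17).
Since gcd(9, 17) = 1, s ≡ 6·(9)⁻¹ ≡ 12 (mod 17). Smallest non-negative: 12.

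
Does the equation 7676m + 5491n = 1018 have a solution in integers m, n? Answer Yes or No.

No

By Bézout, 7676m + 5491n = 1018 has integer solutions iff gcd(7676, 5491) | 1018.
Euclid: 7676 = 1·5491 + 2185; 5491 = 2·2185 + 1121; 2185 = 1·1121 + 1064; 1121 = 1·1064 + 57; 1064 = 18·57 + 38; 57 = 1·38 + 19; 38 = 2·19 + 0. gcd = 19; 1018 mod 19 = 11. No.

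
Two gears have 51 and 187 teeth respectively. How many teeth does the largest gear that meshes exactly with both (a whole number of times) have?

Euclid: 187 = 3·51 + 34; 51 = 1·34 + 17; 34 = 2·17 + 0. Last nonzero remainder: 17.

17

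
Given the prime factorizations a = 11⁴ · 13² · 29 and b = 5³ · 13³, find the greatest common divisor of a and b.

169

min exponent per shared prime: 13² = 169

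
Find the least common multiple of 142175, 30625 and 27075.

188620018125

lcm(142175, 30625) = 142175·30625/gcd = 4354109375/25 = 174164375
lcm(174164375, 27075) = 174164375·27075/gcd = 4715500453125/25 = 188620018125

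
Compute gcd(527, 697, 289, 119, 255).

17

gcd(527, 697): 697 = 1·527 + 170; 527 = 3·170 + 17; 170 = 10·17 + 0 → 17
gcd(17, 289): 289 = 17·17 + 0 → 17
gcd(17, 119): 119 = 7·17 + 0 → 17
gcd(17, 255): 255 = 15·17 + 0 → 17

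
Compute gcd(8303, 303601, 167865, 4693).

361

gcd(8303, 303601): 303601 = 36·8303 + 4693; 8303 = 1·4693 + 3610; 4693 = 1·3610 + 1083; 3610 = 3·1083 + 361; 1083 = 3·361 + 0 → 361
gcd(361, 167865): 167865 = 465·361 + 0 → 361
gcd(361, 4693): 4693 = 13·361 + 0 → 361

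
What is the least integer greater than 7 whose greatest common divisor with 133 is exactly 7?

14

133 = 7·19. Any a with gcd(a, 133) = 7 is a multiple of 7, say 7s, with s coprime to 19.
Need s > 7/7, so s ≥ 2. First s ≥ 2 with gcd(s, 19) = 1 is s = 2. Thus a = 7·2 = 14.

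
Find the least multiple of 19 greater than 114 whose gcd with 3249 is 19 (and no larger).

3249 = 19·171. Any x with gcd(x, 3249) = 19 is a multiple of 19, say 19s, with s coprime to 171.
Need s > 114/19, so s ≥ 7. First s ≥ 7 with gcd(s, 171) = 1 is s = 7. Thus x = 19·7 = 133.

133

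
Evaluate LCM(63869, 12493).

61378109

63869 = 13 · 17³; 12493 = 13 · 31²
max exponents: 13 · 17³ · 31² = 61378109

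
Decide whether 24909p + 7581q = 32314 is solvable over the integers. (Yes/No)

gcd(24909, 7581): 24909 = 3·7581 + 2166; 7581 = 3·2166 + 1083; 2166 = 2·1083 + 0 → 1083
1083 does not divide 32314, so a solution does not exist.

No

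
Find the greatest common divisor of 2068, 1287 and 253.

11

gcd(2068, 1287): 2068 = 1·1287 + 781; 1287 = 1·781 + 506; 781 = 1·506 + 275; 506 = 1·275 + 231; 275 = 1·231 + 44; 231 = 5·44 + 11; 44 = 4·11 + 0 → 11
gcd(11, 253): 253 = 23·11 + 0 → 11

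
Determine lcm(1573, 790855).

95693455

1573 = 11² · 13; 790855 = 5 · 13 · 23³
max exponents: 5 · 11² · 13 · 23³ = 95693455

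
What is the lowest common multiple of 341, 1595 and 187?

840565

341 = 11 · 31; 1595 = 5 · 11 · 29; 187 = 11 · 17
lcm takes max exponent of each prime: 5 · 11 · 17 · 29 · 31 = 840565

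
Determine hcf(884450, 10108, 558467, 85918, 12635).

884450 = 2 · 5² · 7² · 19²; 10108 = 2² · 7 · 19²; 558467 = 7 · 13 · 17 · 19²; 85918 = 2 · 7 · 17 · 19²; 12635 = 5 · 7 · 19²
gcd takes min exponent of each prime: 7 · 19² = 2527

2527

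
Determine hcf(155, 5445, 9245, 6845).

5

155 = 5 · 31; 5445 = 3² · 5 · 11²; 9245 = 5 · 43²; 6845 = 5 · 37²
gcd takes min exponent of each prime: 5 = 5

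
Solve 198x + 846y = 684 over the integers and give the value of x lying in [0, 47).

Euclid: 846 = 4·198 + 54; 198 = 3·54 + 36; 54 = 1·36 + 18; 36 = 2·18 + 0 → gcd = 18; 684 = 18·38.
Back-substitution yields 198·(-17) + 846·(4) = 18, so one solution is x = -17·38 = -646, y = 4·38 = 152.
Solutions in x differ by 846/18 = 47; the one in [0, 47) is -646 mod 47 = 12.

12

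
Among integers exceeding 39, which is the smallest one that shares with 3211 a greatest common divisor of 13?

Multiples of 13 above 39: 13·4, 13·5, … . Need the cofactor coprime to 3211/13 = 247.
Checking s = 4, 5, … the first with gcd(s, 247) = 1 is s = 4, giving 52.

52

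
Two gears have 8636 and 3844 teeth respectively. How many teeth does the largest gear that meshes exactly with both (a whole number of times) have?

4

8636 = 2² · 17 · 127
3844 = 2² · 31²
Common: 2² = 4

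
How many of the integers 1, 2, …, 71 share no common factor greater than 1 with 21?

21 = 3·7. Inclusion–exclusion on these primes:
71 − ⌊71/3⌋ − ⌊71/7⌋ + ⌊71/21⌋ = 41

41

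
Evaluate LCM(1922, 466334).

448146974

1922 = 2 · 31²; 466334 = 2 · 11² · 41 · 47
max exponents: 2 · 11² · 31² · 41 · 47 = 448146974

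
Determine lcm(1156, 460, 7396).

245806060

lcm(1156, 460) = 1156·460/gcd = 531760/4 = 132940
lcm(132940, 7396) = 132940·7396/gcd = 983224240/4 = 245806060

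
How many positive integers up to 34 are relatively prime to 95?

Prime factors of 95: 5, 19. Count integers ≤ 34 divisible by none of them.
By inclusion–exclusion: 34 − ⌊34/5⌋ − ⌊34/19⌋ + ⌊34/95⌋ = 27.

27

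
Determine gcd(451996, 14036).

451996 = 2² · 17³ · 23
14036 = 2² · 11² · 29
Common: 2² = 4

4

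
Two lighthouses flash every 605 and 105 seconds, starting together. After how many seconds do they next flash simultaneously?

12705

gcd first: 605 = 5·105 + 80; 105 = 1·80 + 25; 80 = 3·25 + 5; 25 = 5·5 + 0 → gcd = 5
lcm = 605·105/gcd = 63525/5 = 12705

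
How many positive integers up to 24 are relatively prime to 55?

18

55 = 5·11. Inclusion–exclusion on these primes:
24 − ⌊24/5⌋ − ⌊24/11⌋ + ⌊24/55⌋ = 18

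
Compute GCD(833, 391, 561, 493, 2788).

833 = 7² · 17; 391 = 17 · 23; 561 = 3 · 11 · 17; 493 = 17 · 29; 2788 = 2² · 17 · 41
gcd takes min exponent of each prime: 17 = 17

17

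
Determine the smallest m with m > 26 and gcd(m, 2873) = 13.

2873 = 13·221. Any m with gcd(m, 2873) = 13 is a multiple of 13, say 13s, with s coprime to 221.
Need s > 26/13, so s ≥ 3. First s ≥ 3 with gcd(s, 221) = 1 is s = 3. Thus m = 13·3 = 39.

39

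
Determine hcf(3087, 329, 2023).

gcd(3087, 329): 3087 = 9·329 + 126; 329 = 2·126 + 77; 126 = 1·77 + 49; 77 = 1·49 + 28; 49 = 1·28 + 21; 28 = 1·21 + 7; 21 = 3·7 + 0 → 7
gcd(7, 2023): 2023 = 289·7 + 0 → 7

7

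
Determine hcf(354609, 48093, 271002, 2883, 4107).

3

gcd(354609, 48093): 354609 = 7·48093 + 17958; 48093 = 2·17958 + 12177; 17958 = 1·12177 + 5781; 12177 = 2·5781 + 615; 5781 = 9·615 + 246; 615 = 2·246 + 123; 246 = 2·123 + 0 → 123
gcd(123, 271002): 271002 = 2203·123 + 33; 123 = 3·33 + 24; 33 = 1·24 + 9; 24 = 2·9 + 6; 9 = 1·6 + 3; 6 = 2·3 + 0 → 3
gcd(3, 2883): 2883 = 961·3 + 0 → 3
gcd(3, 4107): 4107 = 1369·3 + 0 → 3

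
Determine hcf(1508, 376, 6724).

4

gcd(1508, 376): 1508 = 4·376 + 4; 376 = 94·4 + 0 → 4
gcd(4, 6724): 6724 = 1681·4 + 0 → 4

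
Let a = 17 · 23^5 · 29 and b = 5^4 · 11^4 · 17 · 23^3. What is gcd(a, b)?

min exponent per shared prime: 17 · 23^3 = 206839

206839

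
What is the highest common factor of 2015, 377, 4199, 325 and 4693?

2015 = 5 · 13 · 31; 377 = 13 · 29; 4199 = 13 · 17 · 19; 325 = 5² · 13; 4693 = 13 · 19²
gcd takes min exponent of each prime: 13 = 13

13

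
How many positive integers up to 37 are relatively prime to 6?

6 = 2·3. Inclusion–exclusion on these primes:
37 − ⌊37/2⌋ − ⌊37/3⌋ + ⌊37/6⌋ = 13

13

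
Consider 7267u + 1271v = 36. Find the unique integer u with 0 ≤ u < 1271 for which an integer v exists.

gcd(7267, 1271) = 1 (Euclid: 7267 = 5·1271 + 912; 1271 = 1·912 + 359; 912 = 2·359 + 194; 359 = 1·194 + 165; 194 = 1·165 + 29; 165 = 5·29 + 20; 29 = 1·20 + 9; 20 = 2·9 + 2; 9 = 4·2 + 1; 2 = 2·1 + 0), and 1 | 36.
Extended Euclid: 7267·(570) + 1271·(-3259) = 1. Scale by 36: u₀ = 20520.
General solution u = u₀ + 1271t; reducing mod 1271 gives u = 184 (and v = -1052).

184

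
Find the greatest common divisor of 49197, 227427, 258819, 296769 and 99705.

gcd(49197, 227427): 227427 = 4·49197 + 30639; 49197 = 1·30639 + 18558; 30639 = 1·18558 + 12081; 18558 = 1·12081 + 6477; 12081 = 1·6477 + 5604; 6477 = 1·5604 + 873; 5604 = 6·873 + 366; 873 = 2·366 + 141; 366 = 2·141 + 84; 141 = 1·84 + 57; 84 = 1·57 + 27; 57 = 2·27 + 3; 27 = 9·3 + 0 → 3
gcd(3, 258819): 258819 = 86273·3 + 0 → 3
gcd(3, 296769): 296769 = 98923·3 + 0 → 3
gcd(3, 99705): 99705 = 33235·3 + 0 → 3

3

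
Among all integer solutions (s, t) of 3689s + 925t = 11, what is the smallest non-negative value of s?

924

Euclid: 3689 = 3·925 + 914; 925 = 1·914 + 11; 914 = 83·11 + 1; 11 = 11·1 + 0 → gcd = 1; 11 = 1·11.
Back-substitution yields 3689·(84) + 925·(-335) = 1, so one solution is s = 84·11 = 924, t = -335·11 = -3685.
Solutions in s differ by 925/1 = 925; the one in [0, 925) is 924 mod 925 = 924.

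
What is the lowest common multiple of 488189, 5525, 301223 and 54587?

87422445175

488189 = 13 · 17 · 47²; 5525 = 5² · 13 · 17; 301223 = 13 · 17 · 29 · 47; 54587 = 13² · 17 · 19
lcm takes max exponent of each prime: 5² · 13² · 17 · 19 · 29 · 47² = 87422445175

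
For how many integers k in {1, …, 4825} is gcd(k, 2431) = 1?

3811

2431 = 11·13·17. Inclusion–exclusion on these primes:
4825 − ⌊4825/11⌋ − ⌊4825/13⌋ − ⌊4825/17⌋ + ⌊4825/143⌋ + ⌊4825/187⌋ + ⌊4825/221⌋ − ⌊4825/2431⌋ = 3811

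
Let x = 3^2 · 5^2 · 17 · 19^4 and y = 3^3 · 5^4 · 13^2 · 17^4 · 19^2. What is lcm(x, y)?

31041348199801875

max exponent per prime: 3^3 · 5^4 · 13^2 · 17^4 · 19^4 = 31041348199801875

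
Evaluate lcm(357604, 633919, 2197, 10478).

357604 = 2² · 13² · 23²; 633919 = 11² · 13² · 31; 2197 = 13³; 10478 = 2 · 13² · 31
lcm takes max exponent of each prime: 2² · 11² · 13³ · 23² · 31 = 17437843852

17437843852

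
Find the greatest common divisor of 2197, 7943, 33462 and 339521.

gcd(2197, 7943): 7943 = 3·2197 + 1352; 2197 = 1·1352 + 845; 1352 = 1·845 + 507; 845 = 1·507 + 338; 507 = 1·338 + 169; 338 = 2·169 + 0 → 169
gcd(169, 33462): 33462 = 198·169 + 0 → 169
gcd(169, 339521): 339521 = 2009·169 + 0 → 169

169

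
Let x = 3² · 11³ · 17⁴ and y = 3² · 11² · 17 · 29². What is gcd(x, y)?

min exponent per shared prime: 3² · 11² · 17 = 18513

18513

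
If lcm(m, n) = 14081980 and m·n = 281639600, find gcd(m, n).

From gcd × lcm = mn: gcd = 281639600 / 14081980 = 20.

20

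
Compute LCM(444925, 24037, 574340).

lcm(444925, 24037) = 444925·24037/gcd = 10694662225/13 = 822666325
lcm(822666325, 574340) = 822666325·574340/gcd = 472490177100500/65 = 7269079647700

7269079647700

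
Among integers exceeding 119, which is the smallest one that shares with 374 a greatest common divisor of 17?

153

Multiples of 17 above 119: 17·8, 17·9, … . Need the cofactor coprime to 374/17 = 22.
Checking s = 8, 9, … the first with gcd(s, 22) = 1 is s = 9, giving 153.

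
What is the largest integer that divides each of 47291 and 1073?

1

47291 = 19² · 131
1073 = 29 · 37
Common: 1 = 1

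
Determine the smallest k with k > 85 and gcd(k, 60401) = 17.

gcd(k, 60401) = 17 forces 17 | k; write k = 17s. Then gcd(17s, 17·3553) = 17·gcd(s, 3553), so need gcd(s, 3553) = 1.
17s > 85 gives s ≥ 6. The least s ≥ 6 coprime to 3553 is 6, so k = 17·6 = 102.

102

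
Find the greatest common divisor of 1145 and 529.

Euclid: 1145 = 2·529 + 87; 529 = 6·87 + 7; 87 = 12·7 + 3; 7 = 2·3 + 1; 3 = 3·1 + 0. Last nonzero remainder: 1.

1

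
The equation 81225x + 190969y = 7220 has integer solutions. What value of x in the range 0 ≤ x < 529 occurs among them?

Reduce mod 190969: 81225x ≡ 7220 (mod 190969). With g = gcd(81225, 190969) = 361 dividing 7220, divide through: 225x ≡ 20 (mod 529).
Since gcd(225, 529) = 1, x ≡ 20·(225)⁻¹ ≡ 341 (mod 529). Smallest non-negative: 341.

341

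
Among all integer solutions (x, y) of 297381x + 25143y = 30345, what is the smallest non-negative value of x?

Reduce mod 25143: 297381x ≡ 30345 (mod 25143). With g = gcd(297381, 25143) = 867 dividing 30345, divide through: 343x ≡ 35 (mod 29).
Since gcd(343, 29) = 1, x ≡ 35·(343)⁻¹ ≡ 22 (mod 29). Smallest non-negative: 22.

22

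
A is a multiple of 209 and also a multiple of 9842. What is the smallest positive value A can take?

108262

gcd first: 9842 = 47·209 + 19; 209 = 11·19 + 0 → gcd = 19
lcm = 209·9842/gcd = 2056978/19 = 108262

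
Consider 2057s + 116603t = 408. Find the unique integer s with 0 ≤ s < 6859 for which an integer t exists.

397

gcd(2057, 116603) = 17 (Euclid: 116603 = 56·2057 + 1411; 2057 = 1·1411 + 646; 1411 = 2·646 + 119; 646 = 5·119 + 51; 119 = 2·51 + 17; 51 = 3·17 + 0), and 17 | 408.
Extended Euclid: 2057·(-1984) + 116603·(35) = 17. Scale by 24: s₀ = -47616.
General solution s = s₀ + 6859k; reducing mod 6859 gives s = 397 (and t = -7).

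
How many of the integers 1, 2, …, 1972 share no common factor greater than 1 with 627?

1132

627 = 3·11·19. Inclusion–exclusion on these primes:
1972 − ⌊1972/3⌋ − ⌊1972/11⌋ − ⌊1972/19⌋ + ⌊1972/33⌋ + ⌊1972/57⌋ + ⌊1972/209⌋ − ⌊1972/627⌋ = 1132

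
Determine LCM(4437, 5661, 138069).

86845401

4437 = 3² · 17 · 29; 5661 = 3² · 17 · 37; 138069 = 3² · 23² · 29
lcm takes max exponent of each prime: 3² · 17 · 23² · 29 · 37 = 86845401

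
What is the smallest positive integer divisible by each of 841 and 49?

41209

gcd first: 841 = 17·49 + 8; 49 = 6·8 + 1; 8 = 8·1 + 0 → gcd = 1
lcm = 841·49/gcd = 41209/1 = 41209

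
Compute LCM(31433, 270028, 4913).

31433 = 17 · 43²; 270028 = 2² · 11 · 17 · 19²; 4913 = 17³
lcm takes max exponent of each prime: 2² · 11 · 17³ · 19² · 43² = 144292432108

144292432108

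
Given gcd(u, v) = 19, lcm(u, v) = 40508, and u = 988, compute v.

u·v = gcd·lcm = 19·40508 = 769652, so v = 769652/988 = 779.

779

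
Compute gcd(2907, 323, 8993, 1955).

17

2907 = 3² · 17 · 19; 323 = 17 · 19; 8993 = 17 · 23²; 1955 = 5 · 17 · 23
gcd takes min exponent of each prime: 17 = 17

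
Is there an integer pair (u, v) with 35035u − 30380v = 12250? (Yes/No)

gcd(35035, 30380): 35035 = 1·30380 + 4655; 30380 = 6·4655 + 2450; 4655 = 1·2450 + 2205; 2450 = 1·2205 + 245; 2205 = 9·245 + 0 → 245
245 divides 12250, so a solution exists.

Yes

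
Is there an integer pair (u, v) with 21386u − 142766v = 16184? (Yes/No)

By Bézout, 21386u − 142766v = 16184 has integer solutions iff gcd(21386, 142766) | 16184.
Euclid: 142766 = 6·21386 + 14450; 21386 = 1·14450 + 6936; 14450 = 2·6936 + 578; 6936 = 12·578 + 0. gcd = 578; 16184 mod 578 = 0. Yes.

Yes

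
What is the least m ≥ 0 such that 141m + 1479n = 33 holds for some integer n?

Reduce mod 1479: 141m ≡ 33 (mod 1479). With g = gcd(141, 1479) = 3 dividing 33, divide through: 47m ≡ 11 (mod 493).
Since gcd(47, 493) = 1, m ≡ 11·(47)⁻¹ ≡ 231 (mod 493). Smallest non-negative: 231.

231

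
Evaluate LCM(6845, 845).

gcd first: 6845 = 8·845 + 85; 845 = 9·85 + 80; 85 = 1·80 + 5; 80 = 16·5 + 0 → gcd = 5
lcm = 6845·845/gcd = 5784025/5 = 1156805

1156805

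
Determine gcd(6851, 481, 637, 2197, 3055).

13

6851 = 13 · 17 · 31; 481 = 13 · 37; 637 = 7² · 13; 2197 = 13³; 3055 = 5 · 13 · 47
gcd takes min exponent of each prime: 13 = 13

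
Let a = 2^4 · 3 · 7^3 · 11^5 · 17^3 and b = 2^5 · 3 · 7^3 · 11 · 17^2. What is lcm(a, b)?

26054068042464

max exponent per prime: 2^5 · 3 · 7^3 · 11^5 · 17^3 = 26054068042464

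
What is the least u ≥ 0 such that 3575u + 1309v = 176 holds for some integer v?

Euclid: 3575 = 2·1309 + 957; 1309 = 1·957 + 352; 957 = 2·352 + 253; 352 = 1·253 + 99; 253 = 2·99 + 55; 99 = 1·55 + 44; 55 = 1·44 + 11; 44 = 4·11 + 0 → gcd = 11; 176 = 11·16.
Back-substitution yields 3575·(26) + 1309·(-71) = 11, so one solution is u = 26·16 = 416, v = -71·16 = -1136.
Solutions in u differ by 1309/11 = 119; the one in [0, 119) is 416 mod 119 = 59.

59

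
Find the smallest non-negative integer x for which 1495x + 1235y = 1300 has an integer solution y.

5

Euclid: 1495 = 1·1235 + 260; 1235 = 4·260 + 195; 260 = 1·195 + 65; 195 = 3·65 + 0 → gcd = 65; 1300 = 65·20.
Back-substitution yields 1495·(5) + 1235·(-6) = 65, so one solution is x = 5·20 = 100, y = -6·20 = -120.
Solutions in x differ by 1235/65 = 19; the one in [0, 19) is 100 mod 19 = 5.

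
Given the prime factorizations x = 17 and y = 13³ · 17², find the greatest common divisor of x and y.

17

min exponent per shared prime: 17 = 17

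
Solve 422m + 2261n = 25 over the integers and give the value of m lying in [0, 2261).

Euclid: 2261 = 5·422 + 151; 422 = 2·151 + 120; 151 = 1·120 + 31; 120 = 3·31 + 27; 31 = 1·27 + 4; 27 = 6·4 + 3; 4 = 1·3 + 1; 3 = 3·1 + 0 → gcd = 1; 25 = 1·25.
Back-substitution yields 422·(-584) + 2261·(109) = 1, so one solution is m = -584·25 = -14600, n = 109·25 = 2725.
Solutions in m differ by 2261/1 = 2261; the one in [0, 2261) is -14600 mod 2261 = 1227.

1227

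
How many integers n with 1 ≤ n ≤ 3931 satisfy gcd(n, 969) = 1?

Prime factors of 969: 3, 17, 19. Count integers ≤ 3931 divisible by none of them.
By inclusion–exclusion: 3931 − ⌊3931/3⌋ − ⌊3931/17⌋ − ⌊3931/19⌋ + ⌊3931/51⌋ + ⌊3931/57⌋ + ⌊3931/323⌋ − ⌊3931/969⌋ = 2337.

2337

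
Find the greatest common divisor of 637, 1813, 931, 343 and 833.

49

637 = 7² · 13; 1813 = 7² · 37; 931 = 7² · 19; 343 = 7³; 833 = 7² · 17
gcd takes min exponent of each prime: 7² = 49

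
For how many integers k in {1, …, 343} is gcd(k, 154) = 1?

133

154 = 2·7·11. Inclusion–exclusion on these primes:
343 − ⌊343/2⌋ − ⌊343/7⌋ − ⌊343/11⌋ + ⌊343/14⌋ + ⌊343/22⌋ + ⌊343/77⌋ − ⌊343/154⌋ = 133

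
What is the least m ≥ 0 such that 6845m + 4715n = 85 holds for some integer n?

839

Reduce mod 4715: 6845m ≡ 85 (mod 4715). With g = gcd(6845, 4715) = 5 dividing 85, divide through: 1369m ≡ 17 (mod 943).
Since gcd(1369, 943) = 1, m ≡ 17·(1369)⁻¹ ≡ 839 (mod 943). Smallest non-negative: 839.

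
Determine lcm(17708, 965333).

899690356

17708 = 2² · 19 · 233; 965333 = 19 · 23 · 47²
max exponents: 2² · 19 · 23 · 47² · 233 = 899690356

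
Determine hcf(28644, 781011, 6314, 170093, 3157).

28644 = 2² · 3 · 7 · 11 · 31; 781011 = 3² · 7³ · 11 · 23; 6314 = 2 · 7 · 11 · 41; 170093 = 7 · 11 · 47²; 3157 = 7 · 11 · 41
gcd takes min exponent of each prime: 7 · 11 = 77

77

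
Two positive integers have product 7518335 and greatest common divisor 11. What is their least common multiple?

Since gcd(u,v)·lcm(u,v) = uv, lcm = 7518335/11 = 683485.

683485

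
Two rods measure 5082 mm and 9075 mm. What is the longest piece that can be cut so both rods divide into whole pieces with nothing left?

363

Euclid: 9075 = 1·5082 + 3993; 5082 = 1·3993 + 1089; 3993 = 3·1089 + 726; 1089 = 1·726 + 363; 726 = 2·363 + 0. Last nonzero remainder: 363.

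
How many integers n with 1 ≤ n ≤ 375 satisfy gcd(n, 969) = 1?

969 = 3·17·19. Inclusion–exclusion on these primes:
375 − ⌊375/3⌋ − ⌊375/17⌋ − ⌊375/19⌋ + ⌊375/51⌋ + ⌊375/57⌋ + ⌊375/323⌋ − ⌊375/969⌋ = 223

223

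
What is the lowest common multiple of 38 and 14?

266

gcd first: 38 = 2·14 + 10; 14 = 1·10 + 4; 10 = 2·4 + 2; 4 = 2·2 + 0 → gcd = 2
lcm = 38·14/gcd = 532/2 = 266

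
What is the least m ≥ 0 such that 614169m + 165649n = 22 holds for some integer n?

gcd(614169, 165649) = 1 (Euclid: 614169 = 3·165649 + 117222; 165649 = 1·117222 + 48427; 117222 = 2·48427 + 20368; 48427 = 2·20368 + 7691; 20368 = 2·7691 + 4986; 7691 = 1·4986 + 2705; 4986 = 1·2705 + 2281; 2705 = 1·2281 + 424; 2281 = 5·424 + 161; 424 = 2·161 + 102; 161 = 1·102 + 59; 102 = 1·59 + 43; 59 = 1·43 + 16; 43 = 2·16 + 11; 16 = 1·11 + 5; 11 = 2·5 + 1; 5 = 5·1 + 0), and 1 | 22.
Extended Euclid: 614169·(-30864) + 165649·(114433) = 1. Scale by 22: m₀ = -679008.
General solution m = m₀ + 165649t; reducing mod 165649 gives m = 149237 (and n = -553319).

149237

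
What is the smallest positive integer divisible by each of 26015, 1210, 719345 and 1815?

185591010

lcm(26015, 1210) = 26015·1210/gcd = 31478150/605 = 52030
lcm(52030, 719345) = 52030·719345/gcd = 37427520350/605 = 61863670
lcm(61863670, 1815) = 61863670·1815/gcd = 112282561050/605 = 185591010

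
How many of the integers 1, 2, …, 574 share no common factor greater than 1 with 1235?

Prime factors of 1235: 5, 13, 19. Count integers ≤ 574 divisible by none of them.
By inclusion–exclusion: 574 − ⌊574/5⌋ − ⌊574/13⌋ − ⌊574/19⌋ + ⌊574/65⌋ + ⌊574/95⌋ + ⌊574/247⌋ − ⌊574/1235⌋ = 402.

402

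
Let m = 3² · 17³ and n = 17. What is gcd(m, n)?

min exponent per shared prime: 17 = 17

17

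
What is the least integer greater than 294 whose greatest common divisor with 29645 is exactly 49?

343

29645 = 49·605. Any x with gcd(x, 29645) = 49 is a multiple of 49, say 49s, with s coprime to 605.
Need s > 294/49, so s ≥ 7. First s ≥ 7 with gcd(s, 605) = 1 is s = 7. Thus x = 49·7 = 343.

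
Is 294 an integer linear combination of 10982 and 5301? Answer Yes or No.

No

gcd(10982, 5301): 10982 = 2·5301 + 380; 5301 = 13·380 + 361; 380 = 1·361 + 19; 361 = 19·19 + 0 → 19
19 does not divide 294, so a solution does not exist.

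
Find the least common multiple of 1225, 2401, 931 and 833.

19388075

1225 = 5² · 7²; 2401 = 7⁴; 931 = 7² · 19; 833 = 7² · 17
lcm takes max exponent of each prime: 5² · 7⁴ · 17 · 19 = 19388075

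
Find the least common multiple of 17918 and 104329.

6468398

gcd first: 104329 = 5·17918 + 14739; 17918 = 1·14739 + 3179; 14739 = 4·3179 + 2023; 3179 = 1·2023 + 1156; 2023 = 1·1156 + 867; 1156 = 1·867 + 289; 867 = 3·289 + 0 → gcd = 289
lcm = 17918·104329/gcd = 1869367022/289 = 6468398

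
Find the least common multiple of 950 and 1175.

950 = 2 · 5² · 19; 1175 = 5² · 47
max exponents: 2 · 5² · 19 · 47 = 44650

44650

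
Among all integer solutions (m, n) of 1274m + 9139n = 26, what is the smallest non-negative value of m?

Reduce mod 9139: 1274m ≡ 26 (mod 9139). With g = gcd(1274, 9139) = 13 dividing 26, divide through: 98m ≡ 2 (mod 703).
Since gcd(98, 703) = 1, m ≡ 2·(98)⁻¹ ≡ 330 (mod 703). Smallest non-negative: 330.

330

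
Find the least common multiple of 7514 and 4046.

52598

gcd first: 7514 = 1·4046 + 3468; 4046 = 1·3468 + 578; 3468 = 6·578 + 0 → gcd = 578
lcm = 7514·4046/gcd = 30401644/578 = 52598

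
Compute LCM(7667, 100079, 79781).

lcm(7667, 100079) = 7667·100079/gcd = 767305693/17 = 45135629
lcm(45135629, 79781) = 45135629·79781/gcd = 3600965617249/17 = 211821506897

211821506897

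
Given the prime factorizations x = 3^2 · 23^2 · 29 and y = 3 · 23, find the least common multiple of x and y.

138069

max exponent per prime: 3^2 · 23^2 · 29 = 138069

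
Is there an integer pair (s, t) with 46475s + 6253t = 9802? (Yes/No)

By Bézout, 46475s + 6253t = 9802 has integer solutions iff gcd(46475, 6253) | 9802.
Euclid: 46475 = 7·6253 + 2704; 6253 = 2·2704 + 845; 2704 = 3·845 + 169; 845 = 5·169 + 0. gcd = 169; 9802 mod 169 = 0. Yes.

Yes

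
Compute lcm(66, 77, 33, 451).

lcm(66, 77) = 66·77/gcd = 5082/11 = 462
lcm(462, 33) = 462·33/gcd = 15246/33 = 462
lcm(462, 451) = 462·451/gcd = 208362/11 = 18942

18942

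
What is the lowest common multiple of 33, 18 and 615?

33 = 3 · 11; 18 = 2 · 3²; 615 = 3 · 5 · 41
lcm takes max exponent of each prime: 2 · 3² · 5 · 11 · 41 = 40590

40590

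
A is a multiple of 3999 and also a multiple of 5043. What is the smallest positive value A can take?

6722319

3999 = 3 · 31 · 43; 5043 = 3 · 41²
max exponents: 3 · 31 · 41² · 43 = 6722319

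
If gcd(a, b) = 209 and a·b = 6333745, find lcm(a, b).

30305

gcd·lcm = product, so lcm = 6333745/209 = 30305.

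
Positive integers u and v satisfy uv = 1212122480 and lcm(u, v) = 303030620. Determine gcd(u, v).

4

gcd·lcm = product, so gcd = 1212122480/303030620 = 4.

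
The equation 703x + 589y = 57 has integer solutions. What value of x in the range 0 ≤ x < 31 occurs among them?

gcd(703, 589) = 19 (Euclid: 703 = 1·589 + 114; 589 = 5·114 + 19; 114 = 6·19 + 0), and 19 | 57.
Extended Euclid: 703·(-5) + 589·(6) = 19. Scale by 3: x₀ = -15.
General solution x = x₀ + 31t; reducing mod 31 gives x = 16 (and y = -19).

16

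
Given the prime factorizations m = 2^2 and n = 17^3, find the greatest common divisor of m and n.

min exponent per shared prime: (none) = 1

1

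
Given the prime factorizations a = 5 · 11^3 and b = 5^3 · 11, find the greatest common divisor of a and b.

55

min exponent per shared prime: 5 · 11 = 55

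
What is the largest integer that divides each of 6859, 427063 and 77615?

361

6859 = 19³; 427063 = 7 · 13² · 19²; 77615 = 5 · 19² · 43
gcd takes min exponent of each prime: 19² = 361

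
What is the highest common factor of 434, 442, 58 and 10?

2

434 = 2 · 7 · 31; 442 = 2 · 13 · 17; 58 = 2 · 29; 10 = 2 · 5
gcd takes min exponent of each prime: 2 = 2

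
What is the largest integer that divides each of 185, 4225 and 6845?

gcd(185, 4225): 4225 = 22·185 + 155; 185 = 1·155 + 30; 155 = 5·30 + 5; 30 = 6·5 + 0 → 5
gcd(5, 6845): 6845 = 1369·5 + 0 → 5

5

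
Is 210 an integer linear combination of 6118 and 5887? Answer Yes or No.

Yes

By Bézout, 6118m − 5887n = 210 has integer solutions iff gcd(6118, 5887) | 210.
Euclid: 6118 = 1·5887 + 231; 5887 = 25·231 + 112; 231 = 2·112 + 7; 112 = 16·7 + 0. gcd = 7; 210 mod 7 = 0. Yes.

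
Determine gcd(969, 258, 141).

3

gcd(969, 258): 969 = 3·258 + 195; 258 = 1·195 + 63; 195 = 3·63 + 6; 63 = 10·6 + 3; 6 = 2·3 + 0 → 3
gcd(3, 141): 141 = 47·3 + 0 → 3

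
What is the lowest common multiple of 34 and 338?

gcd first: 338 = 9·34 + 32; 34 = 1·32 + 2; 32 = 16·2 + 0 → gcd = 2
lcm = 34·338/gcd = 11492/2 = 5746

5746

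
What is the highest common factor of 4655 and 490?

Euclid: 4655 = 9·490 + 245; 490 = 2·245 + 0. Last nonzero remainder: 245.

245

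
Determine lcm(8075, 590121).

gcd first: 590121 = 73·8075 + 646; 8075 = 12·646 + 323; 646 = 2·323 + 0 → gcd = 323
lcm = 8075·590121/gcd = 4765227075/323 = 14753025

14753025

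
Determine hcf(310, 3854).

310 = 2 · 5 · 31
3854 = 2 · 41 · 47
Common: 2 = 2

2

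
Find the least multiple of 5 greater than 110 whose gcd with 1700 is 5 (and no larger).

Multiples of 5 above 110: 5·23, 5·24, … . Need the cofactor coprime to 1700/5 = 340.
Checking s = 23, 24, … the first with gcd(s, 340) = 1 is s = 23, giving 115.

115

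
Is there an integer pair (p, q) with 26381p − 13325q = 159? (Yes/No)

gcd(26381, 13325): 26381 = 1·13325 + 13056; 13325 = 1·13056 + 269; 13056 = 48·269 + 144; 269 = 1·144 + 125; 144 = 1·125 + 19; 125 = 6·19 + 11; 19 = 1·11 + 8; 11 = 1·8 + 3; 8 = 2·3 + 2; 3 = 1·2 + 1; 2 = 2·1 + 0 → 1
1 divides 159, so a solution exists.

Yes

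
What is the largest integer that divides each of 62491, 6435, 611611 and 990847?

gcd(62491, 6435): 62491 = 9·6435 + 4576; 6435 = 1·4576 + 1859; 4576 = 2·1859 + 858; 1859 = 2·858 + 143; 858 = 6·143 + 0 → 143
gcd(143, 611611): 611611 = 4277·143 + 0 → 143
gcd(143, 990847): 990847 = 6929·143 + 0 → 143

143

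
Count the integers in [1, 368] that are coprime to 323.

323 = 17·19. Inclusion–exclusion on these primes:
368 − ⌊368/17⌋ − ⌊368/19⌋ + ⌊368/323⌋ = 329

329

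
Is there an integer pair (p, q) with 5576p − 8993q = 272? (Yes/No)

Yes

By Bézout, 5576p − 8993q = 272 has integer solutions iff gcd(5576, 8993) | 272.
Euclid: 8993 = 1·5576 + 3417; 5576 = 1·3417 + 2159; 3417 = 1·2159 + 1258; 2159 = 1·1258 + 901; 1258 = 1·901 + 357; 901 = 2·357 + 187; 357 = 1·187 + 170; 187 = 1·170 + 17; 170 = 10·17 + 0. gcd = 17; 272 mod 17 = 0. Yes.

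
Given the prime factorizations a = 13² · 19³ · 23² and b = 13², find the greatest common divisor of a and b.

169

min exponent per shared prime: 13² = 169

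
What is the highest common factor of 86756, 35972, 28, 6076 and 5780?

gcd(86756, 35972): 86756 = 2·35972 + 14812; 35972 = 2·14812 + 6348; 14812 = 2·6348 + 2116; 6348 = 3·2116 + 0 → 2116
gcd(2116, 28): 2116 = 75·28 + 16; 28 = 1·16 + 12; 16 = 1·12 + 4; 12 = 3·4 + 0 → 4
gcd(4, 6076): 6076 = 1519·4 + 0 → 4
gcd(4, 5780): 5780 = 1445·4 + 0 → 4

4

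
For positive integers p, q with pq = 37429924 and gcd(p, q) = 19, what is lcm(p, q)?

1969996

For any two positive integers, gcd × lcm equals their product. Hence lcm = 37429924 / 19 = 1969996.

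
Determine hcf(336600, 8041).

187

Euclid: 336600 = 41·8041 + 6919; 8041 = 1·6919 + 1122; 6919 = 6·1122 + 187; 1122 = 6·187 + 0. Last nonzero remainder: 187.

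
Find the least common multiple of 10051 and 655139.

gcd first: 655139 = 65·10051 + 1824; 10051 = 5·1824 + 931; 1824 = 1·931 + 893; 931 = 1·893 + 38; 893 = 23·38 + 19; 38 = 2·19 + 0 → gcd = 19
lcm = 10051·655139/gcd = 6584802089/19 = 346568531

346568531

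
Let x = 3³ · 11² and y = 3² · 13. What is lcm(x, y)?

42471

max exponent per prime: 3³ · 11² · 13 = 42471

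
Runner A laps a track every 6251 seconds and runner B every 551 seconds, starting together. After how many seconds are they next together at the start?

181279

6251 = 7 · 19 · 47; 551 = 19 · 29
max exponents: 7 · 19 · 29 · 47 = 181279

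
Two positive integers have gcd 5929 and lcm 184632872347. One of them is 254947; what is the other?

m·n = gcd·lcm = 5929·184632872347 = 1094688300145363, so n = 1094688300145363/254947 = 4293787729.

4293787729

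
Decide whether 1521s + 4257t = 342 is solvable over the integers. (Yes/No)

By Bézout, 1521s + 4257t = 342 has integer solutions iff gcd(1521, 4257) | 342.
Euclid: 4257 = 2·1521 + 1215; 1521 = 1·1215 + 306; 1215 = 3·306 + 297; 306 = 1·297 + 9; 297 = 33·9 + 0. gcd = 9; 342 mod 9 = 0. Yes.

Yes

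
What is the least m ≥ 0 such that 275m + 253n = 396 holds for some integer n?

Euclid: 275 = 1·253 + 22; 253 = 11·22 + 11; 22 = 2·11 + 0 → gcd = 11; 396 = 11·36.
Back-substitution yields 275·(-11) + 253·(12) = 11, so one solution is m = -11·36 = -396, n = 12·36 = 432.
Solutions in m differ by 253/11 = 23; the one in [0, 23) is -396 mod 23 = 18.

18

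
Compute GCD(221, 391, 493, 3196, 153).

gcd(221, 391): 391 = 1·221 + 170; 221 = 1·170 + 51; 170 = 3·51 + 17; 51 = 3·17 + 0 → 17
gcd(17, 493): 493 = 29·17 + 0 → 17
gcd(17, 3196): 3196 = 188·17 + 0 → 17
gcd(17, 153): 153 = 9·17 + 0 → 17

17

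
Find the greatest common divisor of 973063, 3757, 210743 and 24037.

gcd(973063, 3757): 973063 = 259·3757 + 0 → 3757
gcd(3757, 210743): 210743 = 56·3757 + 351; 3757 = 10·351 + 247; 351 = 1·247 + 104; 247 = 2·104 + 39; 104 = 2·39 + 26; 39 = 1·26 + 13; 26 = 2·13 + 0 → 13
gcd(13, 24037): 24037 = 1849·13 + 0 → 13

13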